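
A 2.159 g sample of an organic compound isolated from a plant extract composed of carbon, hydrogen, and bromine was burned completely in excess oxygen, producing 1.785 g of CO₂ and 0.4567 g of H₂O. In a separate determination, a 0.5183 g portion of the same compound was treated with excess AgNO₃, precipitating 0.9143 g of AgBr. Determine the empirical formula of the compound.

C4H5Br2

mol C = 1.785 g CO₂ ÷ 44.009 g/mol = 0.040560 mol
mol H = 2 × 0.4567 g H₂O ÷ 18.015 g/mol = 0.050702 mol
From the AgBr data: mol Br per gram of compound = (0.9143 ÷ 187.772) ÷ 0.5183 = 0.0093946 mol/g, so in the 2.159 g combustion sample mol Br = 0.020283 mol
Divide by the smallest (0.020283 mol): C 2.000, H 2.500, Br 1.000
Multiplying each by 2 gives whole numbers: C 4.00, H 5.00, Br 2.00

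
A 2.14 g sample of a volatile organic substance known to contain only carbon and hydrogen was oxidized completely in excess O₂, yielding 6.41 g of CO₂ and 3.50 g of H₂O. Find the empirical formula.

mol C = 6.41 g CO₂ ÷ 44.009 g/mol = 0.1457 mol
mol H = 2 × 3.50 g H₂O ÷ 18.015 g/mol = 0.3886 mol
Divide by the smallest (0.1457 mol): C 1.000, H 2.668
Multiplying each by 3 gives whole numbers: C 3.00, H 8.00

C3H8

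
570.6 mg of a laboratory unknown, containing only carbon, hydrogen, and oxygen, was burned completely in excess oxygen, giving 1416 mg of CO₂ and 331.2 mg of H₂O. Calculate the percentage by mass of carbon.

67.73%

mol C = 1.416 g CO₂ ÷ 44.009 g/mol = 0.032175 mol
mol H = 2 × 0.3312 g H₂O ÷ 18.015 g/mol = 0.036769 mol
mass O = 0.5706 − (0.38646 + 0.037064) = 0.14708 g → mol O = 0.14708 ÷ 15.999 = 0.0091931 mol
mass % C = 0.38646 g ÷ 0.5706 g × 100%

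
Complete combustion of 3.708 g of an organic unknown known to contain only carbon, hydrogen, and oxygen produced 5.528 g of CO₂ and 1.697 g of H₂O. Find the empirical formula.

mol C = 5.528 g CO₂ ÷ 44.009 g/mol = 0.12561 mol
mol H = 2 × 1.697 g H₂O ÷ 18.015 g/mol = 0.18840 mol
mass O = 3.708 − (1.5087 + 0.18991) = 2.0094 g → mol O = 2.0094 ÷ 15.999 = 0.12559 mol
Divide by the smallest (0.12559 mol): C 1.000, H 1.500, O 1.000
Multiplying each by 2 gives whole numbers: C 2.00, H 3.00, O 2.00

C2H3O2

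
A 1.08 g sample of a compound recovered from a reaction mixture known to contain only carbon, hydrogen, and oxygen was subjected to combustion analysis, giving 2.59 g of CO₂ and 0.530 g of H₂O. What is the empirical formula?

mol C = 2.59 g CO₂ ÷ 44.009 g/mol = 0.05885 mol
mol H = 2 × 0.530 g H₂O ÷ 18.015 g/mol = 0.05884 mol
mass O = 1.08 − (0.7069 + 0.05931) = 0.3138 g → mol O = 0.3138 ÷ 15.999 = 0.01962 mol
Divide by the smallest (0.01962 mol): C 3.000, H 3.000, O 1.000

C3H3O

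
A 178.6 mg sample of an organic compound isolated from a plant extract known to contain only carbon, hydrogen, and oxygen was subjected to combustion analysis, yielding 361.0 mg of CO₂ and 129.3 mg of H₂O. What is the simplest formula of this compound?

mol C = 0.3610 g CO₂ ÷ 44.009 g/mol = 0.0082029 mol
mol H = 2 × 0.1293 g H₂O ÷ 18.015 g/mol = 0.014355 mol
mass O = 0.1786 − (0.098525 + 0.014470) = 0.065606 g → mol O = 0.065606 ÷ 15.999 = 0.0041006 mol
Divide by the smallest (0.0041006 mol): C 2.000, H 3.501, O 1.000
Multiplying each by 2 gives whole numbers: C 4.00, H 7.00, O 2.00

C4H7O2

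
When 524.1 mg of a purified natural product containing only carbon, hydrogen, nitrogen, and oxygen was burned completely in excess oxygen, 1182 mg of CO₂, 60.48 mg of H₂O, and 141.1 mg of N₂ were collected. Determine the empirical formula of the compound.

C8H2N3O

mol C = 1.182 g CO₂ ÷ 44.009 g/mol = 0.026858 mol
mol H = 2 × 0.06048 g H₂O ÷ 18.015 g/mol = 0.0067144 mol
mol N = 2 × 0.1411 g N₂ ÷ 28.014 g/mol = 0.010074 mol
mass O = 0.5241 − (0.32259 + 0.0067681 + 0.14110) = 0.053639 g → mol O = 0.053639 ÷ 15.999 = 0.0033526 mol
Divide by the smallest (0.0033526 mol): C 8.011, H 2.003, N 3.005, O 1.000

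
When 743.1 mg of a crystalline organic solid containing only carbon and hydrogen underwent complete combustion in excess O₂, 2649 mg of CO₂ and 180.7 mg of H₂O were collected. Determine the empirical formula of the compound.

C3H

mol C = 2.649 g CO₂ ÷ 44.009 g/mol = 0.060192 mol
mol H = 2 × 0.1807 g H₂O ÷ 18.015 g/mol = 0.020061 mol
Divide by the smallest (0.020061 mol): C 3.000, H 1.000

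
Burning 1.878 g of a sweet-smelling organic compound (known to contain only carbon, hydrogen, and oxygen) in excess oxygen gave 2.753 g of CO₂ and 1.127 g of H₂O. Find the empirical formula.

mol C = 2.753 g CO₂ ÷ 44.009 g/mol = 0.062555 mol
mol H = 2 × 1.127 g H₂O ÷ 18.015 g/mol = 0.12512 mol
mass O = 1.878 − (0.75135 + 0.12612) = 1.0005 g → mol O = 1.0005 ÷ 15.999 = 0.062537 mol
Divide by the smallest (0.062537 mol): C 1.000, H 2.001, O 1.000

CH2O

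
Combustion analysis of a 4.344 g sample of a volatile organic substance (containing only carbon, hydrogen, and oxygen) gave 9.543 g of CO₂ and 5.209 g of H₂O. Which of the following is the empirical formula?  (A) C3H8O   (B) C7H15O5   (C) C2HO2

(A) C3H8O

mol C = 9.543 g CO₂ ÷ 44.009 g/mol = 0.21684 mol
mol H = 2 × 5.209 g H₂O ÷ 18.015 g/mol = 0.57830 mol
mass O = 4.344 − (2.6045 + 0.58292) = 1.1566 g → mol O = 1.1566 ÷ 15.999 = 0.072291 mol
Divide by the smallest (0.072291 mol): C 3.000, H 8.000, O 1.000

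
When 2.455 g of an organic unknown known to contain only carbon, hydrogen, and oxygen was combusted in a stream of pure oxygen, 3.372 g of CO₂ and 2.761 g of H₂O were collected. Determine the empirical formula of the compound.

mol C = 3.372 g CO₂ ÷ 44.009 g/mol = 0.076621 mol
mol H = 2 × 2.761 g H₂O ÷ 18.015 g/mol = 0.30652 mol
mass O = 2.455 − (0.92029 + 0.30897) = 1.2257 g → mol O = 1.2257 ÷ 15.999 = 0.076613 mol
Divide by the smallest (0.076613 mol): C 1.000, H 4.001, O 1.000

CH4O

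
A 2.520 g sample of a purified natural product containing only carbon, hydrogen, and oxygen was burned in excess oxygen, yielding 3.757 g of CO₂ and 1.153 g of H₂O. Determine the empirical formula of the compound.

mol C = 3.757 g CO₂ ÷ 44.009 g/mol = 0.085369 mol
mol H = 2 × 1.153 g H₂O ÷ 18.015 g/mol = 0.12800 mol
mass O = 2.520 − (1.0254 + 0.12903) = 1.3656 g → mol O = 1.3656 ÷ 15.999 = 0.085356 mol
Divide by the smallest (0.085356 mol): C 1.000, H 1.500, O 1.000
Multiplying each by 2 gives whole numbers: C 2.00, H 3.00, O 2.00

C2H3O2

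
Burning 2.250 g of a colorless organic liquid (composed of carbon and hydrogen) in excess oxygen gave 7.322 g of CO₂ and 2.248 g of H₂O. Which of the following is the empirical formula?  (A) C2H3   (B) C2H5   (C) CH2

(A) C2H3

mol C = 7.322 g CO₂ ÷ 44.009 g/mol = 0.16638 mol
mol H = 2 × 2.248 g H₂O ÷ 18.015 g/mol = 0.24957 mol
Divide by the smallest (0.16638 mol): C 1.000, H 1.500
Multiplying each by 2 gives whole numbers: C 2.00, H 3.00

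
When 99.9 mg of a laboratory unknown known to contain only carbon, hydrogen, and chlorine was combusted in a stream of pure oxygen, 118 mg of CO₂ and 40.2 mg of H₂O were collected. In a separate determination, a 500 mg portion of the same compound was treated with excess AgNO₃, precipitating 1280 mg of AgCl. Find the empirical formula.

mol C = 0.118 g CO₂ ÷ 44.009 g/mol = 0.002681 mol
mol H = 2 × 0.0402 g H₂O ÷ 18.015 g/mol = 0.004463 mol
From the AgCl data: mol Cl per gram of compound = (1.28 ÷ 143.318) ÷ 0.500 = 0.01786 mol/g, so in the 0.0999 g combustion sample mol Cl = 0.001784 mol
Divide by the smallest (0.001784 mol): C 1.503, H 2.501, Cl 1.000
Multiplying each by 2 gives whole numbers: C 3.01, H 5.00, Cl 2.00

C3H5Cl2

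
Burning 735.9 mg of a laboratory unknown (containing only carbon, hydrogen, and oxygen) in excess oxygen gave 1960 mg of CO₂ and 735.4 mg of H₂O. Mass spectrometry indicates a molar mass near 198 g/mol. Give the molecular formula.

C12H22O2

mol C = 1.960 g CO₂ ÷ 44.009 g/mol = 0.044536 mol
mol H = 2 × 0.7354 g H₂O ÷ 18.015 g/mol = 0.081643 mol
mass O = 0.7359 − (0.53493 + 0.082296) = 0.11868 g → mol O = 0.11868 ÷ 15.999 = 0.0074178 mol
Divide by the smallest (0.0074178 mol): C 6.004, H 11.006, O 1.000
Empirical formula: C6H11O
Empirical-formula mass = 99.15 g/mol; 198 ÷ 99.15 ≈ 2, so the molecular formula is C12H22O2.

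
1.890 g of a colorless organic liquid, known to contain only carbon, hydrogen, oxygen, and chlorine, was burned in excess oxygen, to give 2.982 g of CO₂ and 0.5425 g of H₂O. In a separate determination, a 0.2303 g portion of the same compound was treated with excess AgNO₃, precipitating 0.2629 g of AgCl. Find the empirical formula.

C9H8Cl2O4

mol C = 2.982 g CO₂ ÷ 44.009 g/mol = 0.067759 mol
mol H = 2 × 0.5425 g H₂O ÷ 18.015 g/mol = 0.060228 mol
From the AgCl data: mol Cl per gram of compound = (0.2629 ÷ 143.318) ÷ 0.2303 = 0.0079652 mol/g, so in the 1.890 g combustion sample mol Cl = 0.015054 mol
mass O = 1.890 − (0.81385 + 0.060709 + 0.53367) = 0.48177 g → mol O = 0.48177 ÷ 15.999 = 0.030112 mol
Divide by the smallest (0.015054 mol): C 4.501, H 4.001, Cl 1.000, O 2.000
Multiplying each by 2 gives whole numbers: C 9.00, H 8.00, Cl 2.00, O 4.00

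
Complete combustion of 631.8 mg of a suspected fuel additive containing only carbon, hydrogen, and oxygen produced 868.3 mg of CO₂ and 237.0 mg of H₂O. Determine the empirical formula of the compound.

mol C = 0.8683 g CO₂ ÷ 44.009 g/mol = 0.019730 mol
mol H = 2 × 0.2370 g H₂O ÷ 18.015 g/mol = 0.026311 mol
mass O = 0.6318 − (0.23698 + 0.026522) = 0.36830 g → mol O = 0.36830 ÷ 15.999 = 0.023020 mol
Divide by the smallest (0.019730 mol): C 1.000, H 1.334, O 1.167
Multiplying each by 6 gives whole numbers: C 6.00, H 8.00, O 7.00

C6H8O7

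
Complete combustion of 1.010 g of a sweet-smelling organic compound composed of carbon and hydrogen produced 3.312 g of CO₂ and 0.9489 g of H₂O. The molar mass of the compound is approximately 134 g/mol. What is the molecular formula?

mol C = 3.312 g CO₂ ÷ 44.009 g/mol = 0.075257 mol
mol H = 2 × 0.9489 g H₂O ÷ 18.015 g/mol = 0.10535 mol
Divide by the smallest (0.075257 mol): C 1.000, H 1.400
Multiplying each by 5 gives whole numbers: C 5.00, H 7.00
Empirical formula: C5H7
Empirical-formula mass = 67.11 g/mol; 134 ÷ 67.11 ≈ 2, so the molecular formula is C10H14.

C10H14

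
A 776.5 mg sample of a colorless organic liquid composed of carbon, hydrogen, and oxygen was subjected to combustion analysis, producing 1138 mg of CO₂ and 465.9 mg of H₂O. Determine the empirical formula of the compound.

CH2O

mol C = 1.138 g CO₂ ÷ 44.009 g/mol = 0.025858 mol
mol H = 2 × 0.4659 g H₂O ÷ 18.015 g/mol = 0.051724 mol
mass O = 0.7765 − (0.31058 + 0.052137) = 0.41378 g → mol O = 0.41378 ÷ 15.999 = 0.025863 mol
Divide by the smallest (0.025858 mol): C 1.000, H 2.000, O 1.000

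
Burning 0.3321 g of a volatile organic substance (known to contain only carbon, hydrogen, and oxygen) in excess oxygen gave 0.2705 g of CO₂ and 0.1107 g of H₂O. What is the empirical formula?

mol C = 0.2705 g CO₂ ÷ 44.009 g/mol = 0.0061465 mol
mol H = 2 × 0.1107 g H₂O ÷ 18.015 g/mol = 0.012290 mol
mass O = 0.3321 − (0.073825 + 0.012388) = 0.24589 g → mol O = 0.24589 ÷ 15.999 = 0.015369 mol
Divide by the smallest (0.0061465 mol): C 1.000, H 1.999, O 2.500
Multiplying each by 2 gives whole numbers: C 2.00, H 4.00, O 5.00

C2H4O5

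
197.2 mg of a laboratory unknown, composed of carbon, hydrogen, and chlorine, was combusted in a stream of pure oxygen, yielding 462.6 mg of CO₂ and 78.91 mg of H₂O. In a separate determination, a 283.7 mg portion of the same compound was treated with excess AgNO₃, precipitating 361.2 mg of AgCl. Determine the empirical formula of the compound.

C6H5Cl

mol C = 0.4626 g CO₂ ÷ 44.009 g/mol = 0.010511 mol
mol H = 2 × 0.07891 g H₂O ÷ 18.015 g/mol = 0.0087605 mol
From the AgCl data: mol Cl per gram of compound = (0.3612 ÷ 143.318) ÷ 0.2837 = 0.0088836 mol/g, so in the 0.1972 g combustion sample mol Cl = 0.0017518 mol
Divide by the smallest (0.0017518 mol): C 6.000, H 5.001, Cl 1.000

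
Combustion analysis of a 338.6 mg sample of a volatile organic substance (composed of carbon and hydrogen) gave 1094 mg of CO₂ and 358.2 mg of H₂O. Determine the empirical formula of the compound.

mol C = 1.094 g CO₂ ÷ 44.009 g/mol = 0.024859 mol
mol H = 2 × 0.3582 g H₂O ÷ 18.015 g/mol = 0.039767 mol
Divide by the smallest (0.024859 mol): C 1.000, H 1.600
Multiplying each by 5 gives whole numbers: C 5.00, H 8.00

C5H8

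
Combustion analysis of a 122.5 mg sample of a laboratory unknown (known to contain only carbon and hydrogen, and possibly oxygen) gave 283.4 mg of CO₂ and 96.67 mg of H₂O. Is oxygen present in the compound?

mol C = 0.2834 g CO₂ ÷ 44.009 g/mol = 0.0064396 mol
mol H = 2 × 0.09667 g H₂O ÷ 18.015 g/mol = 0.010732 mol
C and H account for only 0.088164 g of the 0.1225 g sample; the remaining 0.034336 g must be oxygen.

yes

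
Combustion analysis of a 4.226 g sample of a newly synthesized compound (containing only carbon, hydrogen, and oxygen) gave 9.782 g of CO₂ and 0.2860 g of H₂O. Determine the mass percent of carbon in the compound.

mol C = 9.782 g CO₂ ÷ 44.009 g/mol = 0.22227 mol
mol H = 2 × 0.2860 g H₂O ÷ 18.015 g/mol = 0.031751 mol
mass O = 4.226 − (2.6697 + 0.032005) = 1.5243 g → mol O = 1.5243 ÷ 15.999 = 0.095273 mol
mass % C = 2.6697 g ÷ 4.226 g × 100%

63.17%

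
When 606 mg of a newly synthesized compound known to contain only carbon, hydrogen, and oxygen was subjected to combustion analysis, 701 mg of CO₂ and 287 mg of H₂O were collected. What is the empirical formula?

C2H4O3

mol C = 0.701 g CO₂ ÷ 44.009 g/mol = 0.01593 mol
mol H = 2 × 0.287 g H₂O ÷ 18.015 g/mol = 0.03186 mol
mass O = 0.606 − (0.1913 + 0.03212) = 0.3826 g → mol O = 0.3826 ÷ 15.999 = 0.02391 mol
Divide by the smallest (0.01593 mol): C 1.000, H 2.000, O 1.501
Multiplying each by 2 gives whole numbers: C 2.00, H 4.00, O 3.00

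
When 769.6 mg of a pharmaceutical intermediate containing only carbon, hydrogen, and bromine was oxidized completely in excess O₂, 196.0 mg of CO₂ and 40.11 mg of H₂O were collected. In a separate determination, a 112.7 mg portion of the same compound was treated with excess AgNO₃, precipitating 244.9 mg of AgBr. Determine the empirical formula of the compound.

CHBr2

mol C = 0.1960 g CO₂ ÷ 44.009 g/mol = 0.0044536 mol
mol H = 2 × 0.04011 g H₂O ÷ 18.015 g/mol = 0.0044530 mol
From the AgBr data: mol Br per gram of compound = (0.2449 ÷ 187.772) ÷ 0.1127 = 0.011573 mol/g, so in the 0.7696 g combustion sample mol Br = 0.0089063 mol
Divide by the smallest (0.0044530 mol): C 1.000, H 1.000, Br 2.000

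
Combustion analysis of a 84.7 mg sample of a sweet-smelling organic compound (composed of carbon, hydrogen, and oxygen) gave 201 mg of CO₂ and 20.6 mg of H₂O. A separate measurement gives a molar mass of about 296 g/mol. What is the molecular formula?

mol C = 0.201 g CO₂ ÷ 44.009 g/mol = 0.004567 mol
mol H = 2 × 0.0206 g H₂O ÷ 18.015 g/mol = 0.002287 mol
mass O = 0.0847 − (0.05486 + 0.002305) = 0.02754 g → mol O = 0.02754 ÷ 15.999 = 0.001721 mol
Divide by the smallest (0.001721 mol): C 2.654, H 1.329, O 1.000
Multiplying each by 3 gives whole numbers: C 7.96, H 3.99, O 3.00
Empirical formula: C8H4O3
Empirical-formula mass = 148.12 g/mol; 296 ÷ 148.12 ≈ 2, so the molecular formula is C16H8O6.

C16H8O6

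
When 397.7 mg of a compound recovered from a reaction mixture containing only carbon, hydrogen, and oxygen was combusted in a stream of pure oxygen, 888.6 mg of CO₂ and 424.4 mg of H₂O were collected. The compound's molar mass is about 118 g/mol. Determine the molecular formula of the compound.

mol C = 0.8886 g CO₂ ÷ 44.009 g/mol = 0.020191 mol
mol H = 2 × 0.4244 g H₂O ÷ 18.015 g/mol = 0.047116 mol
mass O = 0.3977 − (0.24252 + 0.047493) = 0.10769 g → mol O = 0.10769 ÷ 15.999 = 0.0067310 mol
Divide by the smallest (0.0067310 mol): C 3.000, H 7.000, O 1.000
Empirical formula: C3H7O
Empirical-formula mass = 59.09 g/mol; 118 ÷ 59.09 ≈ 2, so the molecular formula is C6H14O2.

C6H14O2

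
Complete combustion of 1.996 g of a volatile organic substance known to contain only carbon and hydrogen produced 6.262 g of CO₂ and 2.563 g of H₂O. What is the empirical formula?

mol C = 6.262 g CO₂ ÷ 44.009 g/mol = 0.14229 mol
mol H = 2 × 2.563 g H₂O ÷ 18.015 g/mol = 0.28454 mol
Divide by the smallest (0.14229 mol): C 1.000, H 2.000

CH2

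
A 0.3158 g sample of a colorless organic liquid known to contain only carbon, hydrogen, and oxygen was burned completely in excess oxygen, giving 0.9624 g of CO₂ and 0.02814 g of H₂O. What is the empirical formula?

C7HO

mol C = 0.9624 g CO₂ ÷ 44.009 g/mol = 0.021868 mol
mol H = 2 × 0.02814 g H₂O ÷ 18.015 g/mol = 0.0031241 mol
mass O = 0.3158 − (0.26266 + 0.0031491) = 0.049991 g → mol O = 0.049991 ÷ 15.999 = 0.0031247 mol
Divide by the smallest (0.0031241 mol): C 7.000, H 1.000, O 1.000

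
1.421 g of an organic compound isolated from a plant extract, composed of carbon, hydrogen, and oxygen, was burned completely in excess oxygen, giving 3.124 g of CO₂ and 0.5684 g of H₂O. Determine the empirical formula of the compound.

C9H8O4

mol C = 3.124 g CO₂ ÷ 44.009 g/mol = 0.070985 mol
mol H = 2 × 0.5684 g H₂O ÷ 18.015 g/mol = 0.063103 mol
mass O = 1.421 − (0.85261 + 0.063608) = 0.50479 g → mol O = 0.50479 ÷ 15.999 = 0.031551 mol
Divide by the smallest (0.031551 mol): C 2.250, H 2.000, O 1.000
Multiplying each by 4 gives whole numbers: C 9.00, H 8.00, O 4.00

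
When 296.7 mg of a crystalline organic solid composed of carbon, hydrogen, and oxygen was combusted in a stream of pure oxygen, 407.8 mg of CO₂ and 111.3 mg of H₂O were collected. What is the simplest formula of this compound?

C6H8O7

mol C = 0.4078 g CO₂ ÷ 44.009 g/mol = 0.0092663 mol
mol H = 2 × 0.1113 g H₂O ÷ 18.015 g/mol = 0.012356 mol
mass O = 0.2967 − (0.11130 + 0.012455) = 0.17295 g → mol O = 0.17295 ÷ 15.999 = 0.010810 mol
Divide by the smallest (0.0092663 mol): C 1.000, H 1.333, O 1.167
Multiplying each by 6 gives whole numbers: C 6.00, H 8.00, O 7.00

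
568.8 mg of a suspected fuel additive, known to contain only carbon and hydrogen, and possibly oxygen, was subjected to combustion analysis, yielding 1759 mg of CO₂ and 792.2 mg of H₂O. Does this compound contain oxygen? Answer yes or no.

mol C = 1.759 g CO₂ ÷ 44.009 g/mol = 0.039969 mol
mol H = 2 × 0.7922 g H₂O ÷ 18.015 g/mol = 0.087949 mol
C and H together account for 0.56872 g — essentially the entire 0.5688 g sample — so the compound contains no oxygen.

no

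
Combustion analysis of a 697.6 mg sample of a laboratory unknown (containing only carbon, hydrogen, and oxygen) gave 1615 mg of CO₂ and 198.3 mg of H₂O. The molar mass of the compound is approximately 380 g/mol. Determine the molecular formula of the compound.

C20H12O8

mol C = 1.615 g CO₂ ÷ 44.009 g/mol = 0.036697 mol
mol H = 2 × 0.1983 g H₂O ÷ 18.015 g/mol = 0.022015 mol
mass O = 0.6976 − (0.44077 + 0.022191) = 0.23464 g → mol O = 0.23464 ÷ 15.999 = 0.014666 mol
Divide by the smallest (0.014666 mol): C 2.502, H 1.501, O 1.000
Multiplying each by 2 gives whole numbers: C 5.00, H 3.00, O 2.00
Empirical formula: C5H3O2
Empirical-formula mass = 95.08 g/mol; 380 ÷ 95.08 ≈ 4, so the molecular formula is C20H12O8.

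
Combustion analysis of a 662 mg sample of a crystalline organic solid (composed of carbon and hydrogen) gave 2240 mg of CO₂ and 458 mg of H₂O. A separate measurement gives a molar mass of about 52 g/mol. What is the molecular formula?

C4H4

mol C = 2.24 g CO₂ ÷ 44.009 g/mol = 0.05090 mol
mol H = 2 × 0.458 g H₂O ÷ 18.015 g/mol = 0.05085 mol
Divide by the smallest (0.05085 mol): C 1.001, H 1.000
Empirical formula: CH
Empirical-formula mass = 13.02 g/mol; 52 ÷ 13.02 ≈ 4, so the molecular formula is C4H4.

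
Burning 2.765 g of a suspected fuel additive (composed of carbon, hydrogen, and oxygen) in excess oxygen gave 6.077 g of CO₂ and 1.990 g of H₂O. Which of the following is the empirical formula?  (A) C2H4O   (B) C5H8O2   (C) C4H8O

(B) C5H8O2

mol C = 6.077 g CO₂ ÷ 44.009 g/mol = 0.13809 mol
mol H = 2 × 1.990 g H₂O ÷ 18.015 g/mol = 0.22093 mol
mass O = 2.765 − (1.6585 + 0.22269) = 0.88376 g → mol O = 0.88376 ÷ 15.999 = 0.055239 mol
Divide by the smallest (0.055239 mol): C 2.500, H 4.000, O 1.000
Multiplying each by 2 gives whole numbers: C 5.00, H 8.00, O 2.00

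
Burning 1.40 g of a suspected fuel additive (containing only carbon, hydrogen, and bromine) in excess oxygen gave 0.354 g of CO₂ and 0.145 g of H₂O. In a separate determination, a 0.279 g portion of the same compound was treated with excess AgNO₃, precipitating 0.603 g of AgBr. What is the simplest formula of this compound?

mol C = 0.354 g CO₂ ÷ 44.009 g/mol = 0.008044 mol
mol H = 2 × 0.145 g H₂O ÷ 18.015 g/mol = 0.01610 mol
From the AgBr data: mol Br per gram of compound = (0.603 ÷ 187.772) ÷ 0.279 = 0.01151 mol/g, so in the 1.40 g combustion sample mol Br = 0.01611 mol
Divide by the smallest (0.008044 mol): C 1.000, H 2.001, Br 2.003

CH2Br2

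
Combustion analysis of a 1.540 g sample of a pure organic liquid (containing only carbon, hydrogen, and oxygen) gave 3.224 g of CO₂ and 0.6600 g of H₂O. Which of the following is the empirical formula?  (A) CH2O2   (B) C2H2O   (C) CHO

mol C = 3.224 g CO₂ ÷ 44.009 g/mol = 0.073258 mol
mol H = 2 × 0.6600 g H₂O ÷ 18.015 g/mol = 0.073272 mol
mass O = 1.540 − (0.87990 + 0.073858) = 0.58624 g → mol O = 0.58624 ÷ 15.999 = 0.036642 mol
Divide by the smallest (0.036642 mol): C 1.999, H 2.000, O 1.000

(B) C2H2O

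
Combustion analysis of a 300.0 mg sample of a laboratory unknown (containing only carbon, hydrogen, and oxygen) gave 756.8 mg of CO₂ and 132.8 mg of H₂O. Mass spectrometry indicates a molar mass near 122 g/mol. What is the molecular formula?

mol C = 0.7568 g CO₂ ÷ 44.009 g/mol = 0.017196 mol
mol H = 2 × 0.1328 g H₂O ÷ 18.015 g/mol = 0.014743 mol
mass O = 0.3000 − (0.20655 + 0.014861) = 0.078592 g → mol O = 0.078592 ÷ 15.999 = 0.0049123 mol
Divide by the smallest (0.0049123 mol): C 3.501, H 3.001, O 1.000
Multiplying each by 2 gives whole numbers: C 7.00, H 6.00, O 2.00
Empirical formula: C7H6O2
Empirical-formula mass = 122.12 g/mol; 122 ÷ 122.12 ≈ 1, so the molecular formula is C7H6O2.

C7H6O2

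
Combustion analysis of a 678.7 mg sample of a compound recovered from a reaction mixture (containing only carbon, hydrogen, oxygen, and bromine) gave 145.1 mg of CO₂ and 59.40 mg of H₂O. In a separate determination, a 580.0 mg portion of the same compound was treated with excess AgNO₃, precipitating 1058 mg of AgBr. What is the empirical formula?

CH2Br2O2

mol C = 0.1451 g CO₂ ÷ 44.009 g/mol = 0.0032971 mol
mol H = 2 × 0.05940 g H₂O ÷ 18.015 g/mol = 0.0065945 mol
From the AgBr data: mol Br per gram of compound = (1.058 ÷ 187.772) ÷ 0.5800 = 0.0097146 mol/g, so in the 0.6787 g combustion sample mol Br = 0.0065933 mol
mass O = 0.6787 − (0.039601 + 0.0066473 + 0.52683) = 0.10562 g → mol O = 0.10562 ÷ 15.999 = 0.0066016 mol
Divide by the smallest (0.0032971 mol): C 1.000, H 2.000, Br 2.000, O 2.002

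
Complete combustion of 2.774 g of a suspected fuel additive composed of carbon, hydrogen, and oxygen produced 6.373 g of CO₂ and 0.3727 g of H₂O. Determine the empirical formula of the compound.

C7H2O3

mol C = 6.373 g CO₂ ÷ 44.009 g/mol = 0.14481 mol
mol H = 2 × 0.3727 g H₂O ÷ 18.015 g/mol = 0.041377 mol
mass O = 2.774 − (1.7393 + 0.041708) = 0.99296 g → mol O = 0.99296 ÷ 15.999 = 0.062064 mol
Divide by the smallest (0.041377 mol): C 3.500, H 1.000, O 1.500
Multiplying each by 2 gives whole numbers: C 7.00, H 2.00, O 3.00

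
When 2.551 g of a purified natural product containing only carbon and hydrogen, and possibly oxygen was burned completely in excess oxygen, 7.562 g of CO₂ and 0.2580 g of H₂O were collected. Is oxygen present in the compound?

yes

mol C = 7.562 g CO₂ ÷ 44.009 g/mol = 0.17183 mol
mol H = 2 × 0.2580 g H₂O ÷ 18.015 g/mol = 0.028643 mol
C and H account for only 2.0927 g of the 2.551 g sample; the remaining 0.45830 g must be oxygen.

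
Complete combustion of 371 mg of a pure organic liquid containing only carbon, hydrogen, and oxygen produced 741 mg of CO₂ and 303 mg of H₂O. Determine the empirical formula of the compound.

C2H4O

mol C = 0.741 g CO₂ ÷ 44.009 g/mol = 0.01684 mol
mol H = 2 × 0.303 g H₂O ÷ 18.015 g/mol = 0.03364 mol
mass O = 0.371 − (0.2022 + 0.03391) = 0.1349 g → mol O = 0.1349 ÷ 15.999 = 0.008429 mol
Divide by the smallest (0.008429 mol): C 1.998, H 3.991, O 1.000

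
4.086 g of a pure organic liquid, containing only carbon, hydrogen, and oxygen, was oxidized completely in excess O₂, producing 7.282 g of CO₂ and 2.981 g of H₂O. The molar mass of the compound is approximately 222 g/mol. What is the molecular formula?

C9H18O6

mol C = 7.282 g CO₂ ÷ 44.009 g/mol = 0.16547 mol
mol H = 2 × 2.981 g H₂O ÷ 18.015 g/mol = 0.33095 mol
mass O = 4.086 − (1.9874 + 0.33359) = 1.7650 g → mol O = 1.7650 ÷ 15.999 = 0.11032 mol
Divide by the smallest (0.11032 mol): C 1.500, H 3.000, O 1.000
Multiplying each by 2 gives whole numbers: C 3.00, H 6.00, O 2.00
Empirical formula: C3H6O2
Empirical-formula mass = 74.08 g/mol; 222 ÷ 74.08 ≈ 3, so the molecular formula is C9H18O6.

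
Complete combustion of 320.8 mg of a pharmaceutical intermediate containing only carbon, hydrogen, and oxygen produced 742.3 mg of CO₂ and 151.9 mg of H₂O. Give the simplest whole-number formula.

C8H8O3

mol C = 0.7423 g CO₂ ÷ 44.009 g/mol = 0.016867 mol
mol H = 2 × 0.1519 g H₂O ÷ 18.015 g/mol = 0.016864 mol
mass O = 0.3208 − (0.20259 + 0.016999) = 0.10121 g → mol O = 0.10121 ÷ 15.999 = 0.0063261 mol
Divide by the smallest (0.0063261 mol): C 2.666, H 2.666, O 1.000
Multiplying each by 3 gives whole numbers: C 8.00, H 8.00, O 3.00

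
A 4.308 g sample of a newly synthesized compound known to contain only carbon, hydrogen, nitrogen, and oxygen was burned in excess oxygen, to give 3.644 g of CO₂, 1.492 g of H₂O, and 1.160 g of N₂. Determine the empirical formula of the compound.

C2H4N2O3

mol C = 3.644 g CO₂ ÷ 44.009 g/mol = 0.082801 mol
mol H = 2 × 1.492 g H₂O ÷ 18.015 g/mol = 0.16564 mol
mol N = 2 × 1.160 g N₂ ÷ 28.014 g/mol = 0.082816 mol
mass O = 4.308 − (0.99453 + 0.16696 + 1.1600) = 1.9865 g → mol O = 1.9865 ÷ 15.999 = 0.12416 mol
Divide by the smallest (0.082801 mol): C 1.000, H 2.000, N 1.000, O 1.500
Multiplying each by 2 gives whole numbers: C 2.00, H 4.00, N 2.00, O 3.00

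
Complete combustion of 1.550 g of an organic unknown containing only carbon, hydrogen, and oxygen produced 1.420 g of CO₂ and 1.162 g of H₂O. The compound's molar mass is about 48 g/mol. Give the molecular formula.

mol C = 1.420 g CO₂ ÷ 44.009 g/mol = 0.032266 mol
mol H = 2 × 1.162 g H₂O ÷ 18.015 g/mol = 0.12900 mol
mass O = 1.550 − (0.38755 + 0.13004) = 1.0324 g → mol O = 1.0324 ÷ 15.999 = 0.064530 mol
Divide by the smallest (0.032266 mol): C 1.000, H 3.998, O 2.000
Empirical formula: CH4O2
Empirical-formula mass = 48.04 g/mol; 48 ÷ 48.04 ≈ 1, so the molecular formula is CH4O2.

CH4O2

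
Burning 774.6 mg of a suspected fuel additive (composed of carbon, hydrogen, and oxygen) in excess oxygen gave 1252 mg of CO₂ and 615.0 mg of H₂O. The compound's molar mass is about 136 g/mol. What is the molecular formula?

mol C = 1.252 g CO₂ ÷ 44.009 g/mol = 0.028449 mol
mol H = 2 × 0.6150 g H₂O ÷ 18.015 g/mol = 0.068276 mol
mass O = 0.7746 − (0.34170 + 0.068823) = 0.36408 g → mol O = 0.36408 ÷ 15.999 = 0.022756 mol
Divide by the smallest (0.022756 mol): C 1.250, H 3.000, O 1.000
Multiplying each by 4 gives whole numbers: C 5.00, H 12.00, O 4.00
Empirical formula: C5H12O4
Empirical-formula mass = 136.15 g/mol; 136 ÷ 136.15 ≈ 1, so the molecular formula is C5H12O4.

C5H12O4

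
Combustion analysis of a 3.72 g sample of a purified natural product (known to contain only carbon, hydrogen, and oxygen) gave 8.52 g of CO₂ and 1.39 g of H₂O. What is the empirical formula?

C5H4O2

mol C = 8.52 g CO₂ ÷ 44.009 g/mol = 0.1936 mol
mol H = 2 × 1.39 g H₂O ÷ 18.015 g/mol = 0.1543 mol
mass O = 3.72 − (2.325 + 0.1556) = 1.239 g → mol O = 1.239 ÷ 15.999 = 0.07745 mol
Divide by the smallest (0.07745 mol): C 2.500, H 1.992, O 1.000
Multiplying each by 2 gives whole numbers: C 5.00, H 3.98, O 2.00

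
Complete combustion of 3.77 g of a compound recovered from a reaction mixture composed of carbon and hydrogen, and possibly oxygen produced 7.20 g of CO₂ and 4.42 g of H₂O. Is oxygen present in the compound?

mol C = 7.20 g CO₂ ÷ 44.009 g/mol = 0.1636 mol
mol H = 2 × 4.42 g H₂O ÷ 18.015 g/mol = 0.4907 mol
C and H account for only 2.460 g of the 3.77 g sample; the remaining 1.310 g must be oxygen.

yes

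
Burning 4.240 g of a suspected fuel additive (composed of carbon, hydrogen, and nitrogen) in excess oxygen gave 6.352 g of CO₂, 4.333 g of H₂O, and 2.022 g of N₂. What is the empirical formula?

C3H10N3

mol C = 6.352 g CO₂ ÷ 44.009 g/mol = 0.14433 mol
mol H = 2 × 4.333 g H₂O ÷ 18.015 g/mol = 0.48104 mol
mol N = 2 × 2.022 g N₂ ÷ 28.014 g/mol = 0.14436 mol
Divide by the smallest (0.14433 mol): C 1.000, H 3.333, N 1.000
Multiplying each by 3 gives whole numbers: C 3.00, H 10.00, N 3.00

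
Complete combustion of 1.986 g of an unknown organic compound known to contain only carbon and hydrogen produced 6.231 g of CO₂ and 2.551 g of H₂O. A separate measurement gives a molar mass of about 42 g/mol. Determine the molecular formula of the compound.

C3H6

mol C = 6.231 g CO₂ ÷ 44.009 g/mol = 0.14158 mol
mol H = 2 × 2.551 g H₂O ÷ 18.015 g/mol = 0.28321 mol
Divide by the smallest (0.14158 mol): C 1.000, H 2.000
Empirical formula: CH2
Empirical-formula mass = 14.03 g/mol; 42 ÷ 14.03 ≈ 3, so the molecular formula is C3H6.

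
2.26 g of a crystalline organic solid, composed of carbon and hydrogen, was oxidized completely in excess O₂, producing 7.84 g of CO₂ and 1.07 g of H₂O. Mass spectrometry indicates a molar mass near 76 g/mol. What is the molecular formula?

mol C = 7.84 g CO₂ ÷ 44.009 g/mol = 0.1781 mol
mol H = 2 × 1.07 g H₂O ÷ 18.015 g/mol = 0.1188 mol
Divide by the smallest (0.1188 mol): C 1.500, H 1.000
Multiplying each by 2 gives whole numbers: C 3.00, H 2.00
Empirical formula: C3H2
Empirical-formula mass = 38.05 g/mol; 76 ÷ 38.05 ≈ 2, so the molecular formula is C6H4.

C6H4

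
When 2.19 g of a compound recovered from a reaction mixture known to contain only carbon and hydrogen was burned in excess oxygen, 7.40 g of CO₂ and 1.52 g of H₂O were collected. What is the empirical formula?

CH

mol C = 7.40 g CO₂ ÷ 44.009 g/mol = 0.1681 mol
mol H = 2 × 1.52 g H₂O ÷ 18.015 g/mol = 0.1687 mol
Divide by the smallest (0.1681 mol): C 1.000, H 1.004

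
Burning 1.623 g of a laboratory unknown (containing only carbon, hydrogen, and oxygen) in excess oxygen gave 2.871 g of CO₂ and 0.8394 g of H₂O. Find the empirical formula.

C7H10O5

mol C = 2.871 g CO₂ ÷ 44.009 g/mol = 0.065237 mol
mol H = 2 × 0.8394 g H₂O ÷ 18.015 g/mol = 0.093189 mol
mass O = 1.623 − (0.78356 + 0.093935) = 0.74551 g → mol O = 0.74551 ÷ 15.999 = 0.046597 mol
Divide by the smallest (0.046597 mol): C 1.400, H 2.000, O 1.000
Multiplying each by 5 gives whole numbers: C 7.00, H 10.00, O 5.00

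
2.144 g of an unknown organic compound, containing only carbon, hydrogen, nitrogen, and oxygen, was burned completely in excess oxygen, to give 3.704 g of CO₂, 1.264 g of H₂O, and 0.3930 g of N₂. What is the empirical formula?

C9H15N3O4

mol C = 3.704 g CO₂ ÷ 44.009 g/mol = 0.084165 mol
mol H = 2 × 1.264 g H₂O ÷ 18.015 g/mol = 0.14033 mol
mol N = 2 × 0.3930 g N₂ ÷ 28.014 g/mol = 0.028057 mol
mass O = 2.144 − (1.0109 + 0.14145 + 0.39300) = 0.59865 g → mol O = 0.59865 ÷ 15.999 = 0.037418 mol
Divide by the smallest (0.028057 mol): C 3.000, H 5.001, N 1.000, O 1.334
Multiplying each by 3 gives whole numbers: C 9.00, H 15.00, N 3.00, O 4.00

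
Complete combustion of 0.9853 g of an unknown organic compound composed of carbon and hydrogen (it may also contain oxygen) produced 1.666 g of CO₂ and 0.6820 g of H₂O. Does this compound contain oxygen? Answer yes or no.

yes

mol C = 1.666 g CO₂ ÷ 44.009 g/mol = 0.037856 mol
mol H = 2 × 0.6820 g H₂O ÷ 18.015 g/mol = 0.075715 mol
C and H account for only 0.53101 g of the 0.9853 g sample; the remaining 0.45429 g must be oxygen.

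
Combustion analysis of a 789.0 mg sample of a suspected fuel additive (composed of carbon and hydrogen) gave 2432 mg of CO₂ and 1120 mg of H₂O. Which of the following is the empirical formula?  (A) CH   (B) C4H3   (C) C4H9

(C) C4H9

mol C = 2.432 g CO₂ ÷ 44.009 g/mol = 0.055261 mol
mol H = 2 × 1.120 g H₂O ÷ 18.015 g/mol = 0.12434 mol
Divide by the smallest (0.055261 mol): C 1.000, H 2.250
Multiplying each by 4 gives whole numbers: C 4.00, H 9.00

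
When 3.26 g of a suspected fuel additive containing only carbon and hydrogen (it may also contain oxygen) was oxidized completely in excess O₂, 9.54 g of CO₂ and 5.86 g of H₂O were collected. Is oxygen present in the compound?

no

mol C = 9.54 g CO₂ ÷ 44.009 g/mol = 0.2168 mol
mol H = 2 × 5.86 g H₂O ÷ 18.015 g/mol = 0.6506 mol
C and H together account for 3.259 g — essentially the entire 3.26 g sample — so the compound contains no oxygen.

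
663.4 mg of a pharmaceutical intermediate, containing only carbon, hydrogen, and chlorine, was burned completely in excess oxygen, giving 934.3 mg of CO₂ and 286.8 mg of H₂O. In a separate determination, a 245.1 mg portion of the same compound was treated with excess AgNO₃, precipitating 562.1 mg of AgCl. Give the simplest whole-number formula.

mol C = 0.9343 g CO₂ ÷ 44.009 g/mol = 0.021230 mol
mol H = 2 × 0.2868 g H₂O ÷ 18.015 g/mol = 0.031840 mol
From the AgCl data: mol Cl per gram of compound = (0.5621 ÷ 143.318) ÷ 0.2451 = 0.016002 mol/g, so in the 0.6634 g combustion sample mol Cl = 0.010616 mol
Divide by the smallest (0.010616 mol): C 2.000, H 2.999, Cl 1.000

C2H3Cl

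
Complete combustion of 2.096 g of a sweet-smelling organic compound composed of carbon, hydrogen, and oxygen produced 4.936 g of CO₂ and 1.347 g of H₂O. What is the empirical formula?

mol C = 4.936 g CO₂ ÷ 44.009 g/mol = 0.11216 mol
mol H = 2 × 1.347 g H₂O ÷ 18.015 g/mol = 0.14954 mol
mass O = 2.096 − (1.3471 + 0.15074) = 0.59812 g → mol O = 0.59812 ÷ 15.999 = 0.037385 mol
Divide by the smallest (0.037385 mol): C 3.000, H 4.000, O 1.000

C3H4O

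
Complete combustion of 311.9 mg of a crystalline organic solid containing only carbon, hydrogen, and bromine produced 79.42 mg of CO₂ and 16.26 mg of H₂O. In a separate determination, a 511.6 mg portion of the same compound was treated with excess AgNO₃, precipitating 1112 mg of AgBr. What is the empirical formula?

CHBr2

mol C = 0.07942 g CO₂ ÷ 44.009 g/mol = 0.0018046 mol
mol H = 2 × 0.01626 g H₂O ÷ 18.015 g/mol = 0.0018052 mol
From the AgBr data: mol Br per gram of compound = (1.112 ÷ 187.772) ÷ 0.5116 = 0.011576 mol/g, so in the 0.3119 g combustion sample mol Br = 0.0036104 mol
Divide by the smallest (0.0018046 mol): C 1.000, H 1.000, Br 2.001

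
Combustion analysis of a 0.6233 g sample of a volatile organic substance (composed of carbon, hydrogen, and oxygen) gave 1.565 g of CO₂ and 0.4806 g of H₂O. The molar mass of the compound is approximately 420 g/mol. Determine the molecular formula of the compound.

mol C = 1.565 g CO₂ ÷ 44.009 g/mol = 0.035561 mol
mol H = 2 × 0.4806 g H₂O ÷ 18.015 g/mol = 0.053356 mol
mass O = 0.6233 − (0.42712 + 0.053782) = 0.14240 g → mol O = 0.14240 ÷ 15.999 = 0.0089003 mol
Divide by the smallest (0.0089003 mol): C 3.995, H 5.995, O 1.000
Empirical formula: C4H6O
Empirical-formula mass = 70.09 g/mol; 420 ÷ 70.09 ≈ 6, so the molecular formula is C24H36O6.

C24H36O6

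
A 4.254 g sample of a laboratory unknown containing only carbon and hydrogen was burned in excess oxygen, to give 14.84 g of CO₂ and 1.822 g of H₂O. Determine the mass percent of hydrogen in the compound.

4.79%

mol C = 14.84 g CO₂ ÷ 44.009 g/mol = 0.33720 mol
mol H = 2 × 1.822 g H₂O ÷ 18.015 g/mol = 0.20228 mol
mass % H = 0.20389 g ÷ 4.254 g × 100%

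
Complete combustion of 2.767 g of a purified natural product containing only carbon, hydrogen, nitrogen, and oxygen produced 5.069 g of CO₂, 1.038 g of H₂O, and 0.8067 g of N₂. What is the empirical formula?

mol C = 5.069 g CO₂ ÷ 44.009 g/mol = 0.11518 mol
mol H = 2 × 1.038 g H₂O ÷ 18.015 g/mol = 0.11524 mol
mol N = 2 × 0.8067 g N₂ ÷ 28.014 g/mol = 0.057593 mol
mass O = 2.767 − (1.3834 + 0.11616 + 0.80670) = 0.46070 g → mol O = 0.46070 ÷ 15.999 = 0.028796 mol
Divide by the smallest (0.028796 mol): C 4.000, H 4.002, N 2.000, O 1.000

C4H4N2O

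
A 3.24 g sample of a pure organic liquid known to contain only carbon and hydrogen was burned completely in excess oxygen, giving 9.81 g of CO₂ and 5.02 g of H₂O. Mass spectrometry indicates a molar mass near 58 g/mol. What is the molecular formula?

C4H10

mol C = 9.81 g CO₂ ÷ 44.009 g/mol = 0.2229 mol
mol H = 2 × 5.02 g H₂O ÷ 18.015 g/mol = 0.5573 mol
Divide by the smallest (0.2229 mol): C 1.000, H 2.500
Multiplying each by 2 gives whole numbers: C 2.00, H 5.00
Empirical formula: C2H5
Empirical-formula mass = 29.06 g/mol; 58 ÷ 29.06 ≈ 2, so the molecular formula is C4H10.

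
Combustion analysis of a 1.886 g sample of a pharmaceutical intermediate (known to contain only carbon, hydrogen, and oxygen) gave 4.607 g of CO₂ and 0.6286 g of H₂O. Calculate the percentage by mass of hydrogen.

mol C = 4.607 g CO₂ ÷ 44.009 g/mol = 0.10468 mol
mol H = 2 × 0.6286 g H₂O ÷ 18.015 g/mol = 0.069786 mol
mass O = 1.886 − (1.2573 + 0.070345) = 0.55831 g → mol O = 0.55831 ÷ 15.999 = 0.034896 mol
mass % H = 0.070345 g ÷ 1.886 g × 100%

3.73%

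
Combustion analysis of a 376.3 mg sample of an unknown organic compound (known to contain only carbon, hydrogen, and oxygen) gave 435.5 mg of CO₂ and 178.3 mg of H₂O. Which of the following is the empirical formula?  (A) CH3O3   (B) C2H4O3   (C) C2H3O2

(B) C2H4O3

mol C = 0.4355 g CO₂ ÷ 44.009 g/mol = 0.0098957 mol
mol H = 2 × 0.1783 g H₂O ÷ 18.015 g/mol = 0.019795 mol
mass O = 0.3763 − (0.11886 + 0.019953) = 0.23749 g → mol O = 0.23749 ÷ 15.999 = 0.014844 mol
Divide by the smallest (0.0098957 mol): C 1.000, H 2.000, O 1.500
Multiplying each by 2 gives whole numbers: C 2.00, H 4.00, O 3.00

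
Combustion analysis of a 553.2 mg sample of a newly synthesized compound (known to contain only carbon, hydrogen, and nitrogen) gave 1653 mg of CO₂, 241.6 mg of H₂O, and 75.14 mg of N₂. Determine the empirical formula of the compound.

C7H5N

mol C = 1.653 g CO₂ ÷ 44.009 g/mol = 0.037560 mol
mol H = 2 × 0.2416 g H₂O ÷ 18.015 g/mol = 0.026822 mol
mol N = 2 × 0.07514 g N₂ ÷ 28.014 g/mol = 0.0053645 mol
Divide by the smallest (0.0053645 mol): C 7.002, H 5.000, N 1.000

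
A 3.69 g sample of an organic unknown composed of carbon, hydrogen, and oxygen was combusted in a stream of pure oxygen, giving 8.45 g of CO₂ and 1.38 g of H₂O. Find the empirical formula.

C5H4O2

mol C = 8.45 g CO₂ ÷ 44.009 g/mol = 0.1920 mol
mol H = 2 × 1.38 g H₂O ÷ 18.015 g/mol = 0.1532 mol
mass O = 3.69 − (2.306 + 0.1544) = 1.229 g → mol O = 1.229 ÷ 15.999 = 0.07684 mol
Divide by the smallest (0.07684 mol): C 2.499, H 1.994, O 1.000
Multiplying each by 2 gives whole numbers: C 5.00, H 3.99, O 2.00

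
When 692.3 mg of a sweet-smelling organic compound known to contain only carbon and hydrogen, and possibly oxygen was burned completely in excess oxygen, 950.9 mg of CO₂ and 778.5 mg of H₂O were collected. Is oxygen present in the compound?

mol C = 0.9509 g CO₂ ÷ 44.009 g/mol = 0.021607 mol
mol H = 2 × 0.7785 g H₂O ÷ 18.015 g/mol = 0.086428 mol
C and H account for only 0.34664 g of the 0.6923 g sample; the remaining 0.34566 g must be oxygen.

yes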